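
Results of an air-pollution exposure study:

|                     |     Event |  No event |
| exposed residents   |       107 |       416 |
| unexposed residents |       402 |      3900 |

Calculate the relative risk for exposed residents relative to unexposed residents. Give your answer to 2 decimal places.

RR ≈ 2.19

risk, exposed residents = 107/523 = 0.2046
risk, unexposed residents = 402/4302 = 0.0934
RR = 0.2046 / 0.0934 = 2.19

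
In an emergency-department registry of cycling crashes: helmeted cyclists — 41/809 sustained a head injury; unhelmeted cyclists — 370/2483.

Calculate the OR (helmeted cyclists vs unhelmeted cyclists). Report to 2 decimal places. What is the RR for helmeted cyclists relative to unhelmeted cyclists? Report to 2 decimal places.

OR = 0.30; RR = 0.34

OR = (41 × 2113) / (768 × 370) = 86633/284160 ≈ 0.30
risk, helmeted cyclists = 41/809 = 0.0507
risk, unhelmeted cyclists = 370/2483 = 0.1490
RR = 0.0507 / 0.1490 = 0.34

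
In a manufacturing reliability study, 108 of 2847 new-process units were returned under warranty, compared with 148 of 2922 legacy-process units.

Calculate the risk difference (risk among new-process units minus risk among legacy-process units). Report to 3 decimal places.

-0.013

risk, new-process units = 108/2847 = 0.03793
risk, legacy-process units = 148/2922 = 0.05065
risk difference = 0.03793 − 0.05065 = -0.013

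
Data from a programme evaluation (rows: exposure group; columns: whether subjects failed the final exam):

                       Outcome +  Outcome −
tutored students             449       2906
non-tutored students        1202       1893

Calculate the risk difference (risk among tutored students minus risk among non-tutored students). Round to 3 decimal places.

risk, tutored students = 449/3355 = 0.1338
risk, non-tutored students = 1202/3095 = 0.3884
risk difference = 0.1338 − 0.3884 = -0.255

-0.255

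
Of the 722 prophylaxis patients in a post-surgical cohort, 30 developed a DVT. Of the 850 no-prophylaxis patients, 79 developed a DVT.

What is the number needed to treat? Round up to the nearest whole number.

20

risk, prophylaxis patients = 30/722 = 0.041551
risk, no-prophylaxis patients = 79/850 = 0.092941
absolute risk difference = 0.051390
1 / 0.051390 = 19.459 → round up → 20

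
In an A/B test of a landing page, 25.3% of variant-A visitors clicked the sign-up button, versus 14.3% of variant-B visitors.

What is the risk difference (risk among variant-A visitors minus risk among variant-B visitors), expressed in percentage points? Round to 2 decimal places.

risk difference = 0.2530 − 0.1430 = 0.1100 → 11.00 percentage points

11.00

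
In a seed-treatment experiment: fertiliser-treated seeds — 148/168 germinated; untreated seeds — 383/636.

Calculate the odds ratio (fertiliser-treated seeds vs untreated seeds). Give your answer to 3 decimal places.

odds, fertiliser-treated seeds = 148/20 = 7.4000
odds, untreated seeds = 383/253 = 1.5138
OR = 7.4000 / 1.5138 = 4.888

OR ≈ 4.888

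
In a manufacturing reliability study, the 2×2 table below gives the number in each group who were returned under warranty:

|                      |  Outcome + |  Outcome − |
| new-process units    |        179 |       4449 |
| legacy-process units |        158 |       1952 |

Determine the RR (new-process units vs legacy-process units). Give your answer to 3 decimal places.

risk, new-process units = 179/4628 = 0.03868
risk, legacy-process units = 158/2110 = 0.07488
RR = 0.03868 / 0.07488 = 0.517

RR ≈ 0.517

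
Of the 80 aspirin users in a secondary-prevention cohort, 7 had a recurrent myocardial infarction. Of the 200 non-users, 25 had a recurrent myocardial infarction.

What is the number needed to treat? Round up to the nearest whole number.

27

risk, aspirin users = 7/80 = 0.087500
risk, non-users = 25/200 = 0.125000
absolute risk difference = 0.037500
1 / 0.037500 = 26.667 → round up → 27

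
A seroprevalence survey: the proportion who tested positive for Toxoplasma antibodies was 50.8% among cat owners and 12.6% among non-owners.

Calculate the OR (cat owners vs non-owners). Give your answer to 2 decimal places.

OR: 7.16

odds, cat owners = 0.5080/0.4920 = 1.0325
odds, non-owners = 0.1260/0.8740 = 0.1442
OR = 1.0325 / 0.1442 = 7.16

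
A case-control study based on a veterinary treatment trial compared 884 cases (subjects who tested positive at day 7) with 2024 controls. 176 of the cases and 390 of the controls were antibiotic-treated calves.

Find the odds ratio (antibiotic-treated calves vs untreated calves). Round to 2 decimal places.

OR = (176 × 1634) / (390 × 708) = 287584/276120 ≈ 1.04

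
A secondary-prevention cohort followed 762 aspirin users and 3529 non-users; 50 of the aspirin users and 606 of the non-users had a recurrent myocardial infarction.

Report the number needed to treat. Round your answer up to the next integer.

risk, aspirin users = 50/762 = 0.065617
risk, non-users = 606/3529 = 0.171720
absolute risk difference = 0.106103
1 / 0.106103 = 9.425 → round up → 10

NNT ≈ 10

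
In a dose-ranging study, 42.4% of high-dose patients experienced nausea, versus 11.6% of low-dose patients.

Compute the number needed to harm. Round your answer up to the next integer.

absolute risk difference = 0.308000
1 / 0.308000 = 3.247 → round up → 4

NNH: 4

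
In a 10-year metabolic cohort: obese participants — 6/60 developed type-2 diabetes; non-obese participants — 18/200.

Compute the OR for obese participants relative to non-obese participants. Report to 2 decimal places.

OR = (6 × 182) / (54 × 18) = 1092/972 ≈ 1.12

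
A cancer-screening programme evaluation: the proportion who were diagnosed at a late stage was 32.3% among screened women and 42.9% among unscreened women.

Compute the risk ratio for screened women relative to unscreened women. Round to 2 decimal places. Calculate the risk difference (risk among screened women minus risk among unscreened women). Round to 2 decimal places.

RR = 0.75; RD = -0.11

RR = 0.3230 / 0.4290 = 0.75
risk difference = 0.3230 − 0.4290 = -0.11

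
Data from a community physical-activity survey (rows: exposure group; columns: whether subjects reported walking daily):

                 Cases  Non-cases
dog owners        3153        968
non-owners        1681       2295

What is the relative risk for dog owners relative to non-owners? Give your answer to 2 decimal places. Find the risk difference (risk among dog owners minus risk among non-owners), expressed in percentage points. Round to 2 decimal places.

RR = 1.81; RD = 34.23

risk, dog owners = 3153/4121 = 0.7651
risk, non-owners = 1681/3976 = 0.4228
RR = 0.7651 / 0.4228 = 1.81
risk difference = 0.7651 − 0.4228 = 0.3423 → 34.23 percentage points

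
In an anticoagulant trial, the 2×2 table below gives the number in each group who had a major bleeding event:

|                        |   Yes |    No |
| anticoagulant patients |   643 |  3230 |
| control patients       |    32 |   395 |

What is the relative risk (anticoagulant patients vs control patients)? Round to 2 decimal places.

risk, anticoagulant patients = 643/3873 = 0.1660
risk, control patients = 32/427 = 0.0749
RR = 0.1660 / 0.0749 = 2.22

2.22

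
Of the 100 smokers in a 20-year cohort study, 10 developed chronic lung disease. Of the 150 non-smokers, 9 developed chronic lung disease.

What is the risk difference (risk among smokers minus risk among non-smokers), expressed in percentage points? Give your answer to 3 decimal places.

RD = 4.000

risk, smokers = 10/100 = 0.1000
risk, non-smokers = 9/150 = 0.0600
risk difference = 0.1000 − 0.0600 = 0.0400 → 4.000 percentage points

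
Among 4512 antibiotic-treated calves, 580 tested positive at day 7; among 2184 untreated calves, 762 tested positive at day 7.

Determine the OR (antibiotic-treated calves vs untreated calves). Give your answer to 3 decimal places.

OR = (580 × 1422) / (3932 × 762) = 824760/2996184 ≈ 0.275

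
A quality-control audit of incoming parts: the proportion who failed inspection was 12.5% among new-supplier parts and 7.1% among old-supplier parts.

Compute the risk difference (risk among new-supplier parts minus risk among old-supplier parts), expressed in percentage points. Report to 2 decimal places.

risk difference = 0.1250 − 0.0710 = 0.0540 → 5.40 percentage points

RD: 5.40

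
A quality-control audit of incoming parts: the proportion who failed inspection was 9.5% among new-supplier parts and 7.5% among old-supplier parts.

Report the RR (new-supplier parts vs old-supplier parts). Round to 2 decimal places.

RR = 0.0950 / 0.0750 = 1.27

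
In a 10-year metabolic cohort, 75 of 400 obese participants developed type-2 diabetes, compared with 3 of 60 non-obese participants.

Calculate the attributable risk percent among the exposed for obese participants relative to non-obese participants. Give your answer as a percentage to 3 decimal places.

risk, obese participants = 75/400 = 0.1875
risk, non-obese participants = 3/60 = 0.0500
AR% = (0.1875 − 0.0500) / 0.1875 = 0.7333 → 73.333%

AR% ≈ 73.333%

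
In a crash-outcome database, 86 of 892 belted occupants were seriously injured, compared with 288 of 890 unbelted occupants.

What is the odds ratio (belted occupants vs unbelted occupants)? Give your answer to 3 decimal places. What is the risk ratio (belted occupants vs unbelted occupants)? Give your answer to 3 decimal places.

odds, belted occupants = 86/806 = 0.1067
odds, unbelted occupants = 288/602 = 0.4784
OR = 0.1067 / 0.4784 = 0.223
risk, belted occupants = 86/892 = 0.0964
risk, unbelted occupants = 288/890 = 0.3236
RR = 0.0964 / 0.3236 = 0.298

OR = 0.223; RR = 0.298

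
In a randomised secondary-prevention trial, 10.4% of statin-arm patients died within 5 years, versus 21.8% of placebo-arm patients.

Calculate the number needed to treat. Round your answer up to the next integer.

9

absolute risk difference = 0.114000
1 / 0.114000 = 8.772 → round up → 9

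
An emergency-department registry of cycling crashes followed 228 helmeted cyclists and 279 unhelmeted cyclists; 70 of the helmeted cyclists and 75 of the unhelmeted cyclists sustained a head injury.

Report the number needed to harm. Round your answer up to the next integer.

27

risk, helmeted cyclists = 70/228 = 0.307018
risk, unhelmeted cyclists = 75/279 = 0.268817
absolute risk difference = 0.038200
1 / 0.038200 = 26.178 → round up → 27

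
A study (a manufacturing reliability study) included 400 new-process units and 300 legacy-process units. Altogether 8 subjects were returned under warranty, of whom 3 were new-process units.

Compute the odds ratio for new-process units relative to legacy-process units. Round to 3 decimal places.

new-process units without the outcome: 400 − 3 = 397
legacy-process units with the outcome: 8 − 3 = 5
legacy-process units without the outcome: 300 − 5 = 295
odds, new-process units = 3/397 = 0.00756
odds, legacy-process units = 5/295 = 0.01695
OR = 0.00756 / 0.01695 = 0.446

0.446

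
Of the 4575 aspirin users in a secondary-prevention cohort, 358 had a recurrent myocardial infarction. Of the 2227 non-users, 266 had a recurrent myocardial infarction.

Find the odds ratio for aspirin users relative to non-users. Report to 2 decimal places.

odds, aspirin users = 358/4217 = 0.0849
odds, non-users = 266/1961 = 0.1356
OR = 0.0849 / 0.1356 = 0.63

0.63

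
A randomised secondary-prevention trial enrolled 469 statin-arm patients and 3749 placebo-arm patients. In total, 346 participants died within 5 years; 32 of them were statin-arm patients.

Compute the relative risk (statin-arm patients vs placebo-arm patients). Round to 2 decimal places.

statin-arm patients without the outcome: 469 − 32 = 437
placebo-arm patients with the outcome: 346 − 32 = 314
placebo-arm patients without the outcome: 3749 − 314 = 3435
risk, statin-arm patients = 32/469 = 0.0682
risk, placebo-arm patients = 314/3749 = 0.0838
RR = 0.0682 / 0.0838 = 0.81

0.81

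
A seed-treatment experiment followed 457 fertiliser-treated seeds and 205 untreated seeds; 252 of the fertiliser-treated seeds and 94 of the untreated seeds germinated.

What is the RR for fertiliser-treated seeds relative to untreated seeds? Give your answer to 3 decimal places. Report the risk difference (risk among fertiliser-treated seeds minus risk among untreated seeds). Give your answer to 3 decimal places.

risk, fertiliser-treated seeds = 252/457 = 0.5514
risk, untreated seeds = 94/205 = 0.4585
RR = 0.5514 / 0.4585 = 1.203
risk difference = 0.5514 − 0.4585 = 0.093

RR = 1.203; RD = 0.093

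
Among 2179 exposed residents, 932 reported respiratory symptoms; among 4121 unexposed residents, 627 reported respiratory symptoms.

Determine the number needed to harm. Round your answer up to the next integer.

4

risk, exposed residents = 932/2179 = 0.427719
risk, unexposed residents = 627/4121 = 0.152148
absolute risk difference = 0.275572
1 / 0.275572 = 3.629 → round up → 4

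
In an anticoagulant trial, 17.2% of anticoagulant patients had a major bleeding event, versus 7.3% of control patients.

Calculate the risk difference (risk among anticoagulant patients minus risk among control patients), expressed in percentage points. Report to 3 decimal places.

9.900

risk difference = 0.1720 − 0.0730 = 0.0990 → 9.900 percentage points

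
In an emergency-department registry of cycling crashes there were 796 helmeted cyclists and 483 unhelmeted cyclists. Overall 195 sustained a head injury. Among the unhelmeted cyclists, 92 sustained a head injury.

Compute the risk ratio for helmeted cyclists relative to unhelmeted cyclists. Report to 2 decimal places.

helmeted cyclists with the outcome: 195 − 92 = 103
helmeted cyclists without the outcome: 796 − 103 = 693
unhelmeted cyclists without the outcome: 483 − 92 = 391
risk, helmeted cyclists = 103/796 = 0.1294
risk, unhelmeted cyclists = 92/483 = 0.1905
RR = 0.1294 / 0.1905 = 0.68

0.68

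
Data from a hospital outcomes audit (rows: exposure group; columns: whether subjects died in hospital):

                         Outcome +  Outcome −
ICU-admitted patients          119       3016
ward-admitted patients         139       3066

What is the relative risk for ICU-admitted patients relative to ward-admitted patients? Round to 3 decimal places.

RR = 0.875

risk, ICU-admitted patients = 119/3135 = 0.03796
risk, ward-admitted patients = 139/3205 = 0.04337
RR = 0.03796 / 0.04337 = 0.875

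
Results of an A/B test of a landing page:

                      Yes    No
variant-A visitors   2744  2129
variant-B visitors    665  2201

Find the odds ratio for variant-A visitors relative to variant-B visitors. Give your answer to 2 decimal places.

odds, variant-A visitors = 2744/2129 = 1.2889
odds, variant-B visitors = 665/2201 = 0.3021
OR = 1.2889 / 0.3021 = 4.27

4.27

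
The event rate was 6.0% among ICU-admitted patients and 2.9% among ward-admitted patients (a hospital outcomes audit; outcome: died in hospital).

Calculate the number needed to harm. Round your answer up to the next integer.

absolute risk difference = 0.031000
1 / 0.031000 = 32.258 → round up → 33

NNH ≈ 33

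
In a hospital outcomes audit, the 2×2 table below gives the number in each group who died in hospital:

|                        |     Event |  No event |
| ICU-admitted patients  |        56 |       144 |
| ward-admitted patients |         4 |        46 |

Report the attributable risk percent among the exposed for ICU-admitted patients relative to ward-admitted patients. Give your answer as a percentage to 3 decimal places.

AR% = 71.429%

risk, ICU-admitted patients = 56/200 = 0.2800
risk, ward-admitted patients = 4/50 = 0.0800
AR% = (0.2800 − 0.0800) / 0.2800 = 0.7143 → 71.429%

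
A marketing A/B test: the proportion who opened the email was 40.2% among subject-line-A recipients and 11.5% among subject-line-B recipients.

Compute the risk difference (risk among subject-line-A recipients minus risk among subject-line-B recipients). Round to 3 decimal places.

risk difference = 0.4020 − 0.1150 = 0.287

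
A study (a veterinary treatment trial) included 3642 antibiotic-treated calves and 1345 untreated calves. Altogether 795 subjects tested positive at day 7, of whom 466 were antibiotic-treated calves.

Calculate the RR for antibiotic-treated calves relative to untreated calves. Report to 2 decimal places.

0.52

antibiotic-treated calves without the outcome: 3642 − 466 = 3176
untreated calves with the outcome: 795 − 466 = 329
untreated calves without the outcome: 1345 − 329 = 1016
risk, antibiotic-treated calves = 466/3642 = 0.1280
risk, untreated calves = 329/1345 = 0.2446
RR = 0.1280 / 0.2446 = 0.52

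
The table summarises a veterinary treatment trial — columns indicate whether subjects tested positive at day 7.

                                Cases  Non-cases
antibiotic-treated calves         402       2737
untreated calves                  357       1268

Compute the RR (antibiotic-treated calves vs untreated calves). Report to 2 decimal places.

RR = 0.58

risk, antibiotic-treated calves = 402/3139 = 0.1281
risk, untreated calves = 357/1625 = 0.2197
RR = 0.1281 / 0.2197 = 0.58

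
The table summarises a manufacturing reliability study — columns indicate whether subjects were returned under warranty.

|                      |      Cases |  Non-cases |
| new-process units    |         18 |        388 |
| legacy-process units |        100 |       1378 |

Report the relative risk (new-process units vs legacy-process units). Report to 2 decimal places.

risk, new-process units = 18/406 = 0.04433
risk, legacy-process units = 100/1478 = 0.06766
RR = 0.04433 / 0.06766 = 0.66

RR ≈ 0.66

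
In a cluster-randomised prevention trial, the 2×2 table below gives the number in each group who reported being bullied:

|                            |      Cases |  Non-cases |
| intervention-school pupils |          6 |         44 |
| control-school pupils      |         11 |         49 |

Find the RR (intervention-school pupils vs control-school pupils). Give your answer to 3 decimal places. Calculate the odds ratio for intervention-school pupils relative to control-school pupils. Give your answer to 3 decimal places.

risk, intervention-school pupils = 6/50 = 0.1200
risk, control-school pupils = 11/60 = 0.1833
RR = 0.1200 / 0.1833 = 0.655
OR = (6 × 49) / (44 × 11) = 294/484 ≈ 0.607

RR = 0.655; OR = 0.607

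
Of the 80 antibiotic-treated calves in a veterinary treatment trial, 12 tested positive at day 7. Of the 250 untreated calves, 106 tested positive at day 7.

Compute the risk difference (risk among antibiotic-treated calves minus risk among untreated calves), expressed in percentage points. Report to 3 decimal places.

risk, antibiotic-treated calves = 12/80 = 0.1500
risk, untreated calves = 106/250 = 0.4240
risk difference = 0.1500 − 0.4240 = -0.2740 → -27.400 percentage points

RD: -27.400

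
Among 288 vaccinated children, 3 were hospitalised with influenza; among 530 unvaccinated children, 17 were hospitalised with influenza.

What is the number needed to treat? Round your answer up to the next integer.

47

risk, vaccinated children = 3/288 = 0.010417
risk, unvaccinated children = 17/530 = 0.032075
absolute risk difference = 0.021659
1 / 0.021659 = 46.170 → round up → 47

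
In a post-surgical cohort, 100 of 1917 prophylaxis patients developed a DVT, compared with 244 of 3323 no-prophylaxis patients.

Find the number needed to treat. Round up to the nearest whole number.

NNT = 48

risk, prophylaxis patients = 100/1917 = 0.052165
risk, no-prophylaxis patients = 244/3323 = 0.073428
absolute risk difference = 0.021263
1 / 0.021263 = 47.030 → round up → 48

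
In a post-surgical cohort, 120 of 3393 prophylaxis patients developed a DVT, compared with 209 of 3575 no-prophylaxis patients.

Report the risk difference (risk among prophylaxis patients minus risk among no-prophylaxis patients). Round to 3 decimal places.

-0.023

risk, prophylaxis patients = 120/3393 = 0.03537
risk, no-prophylaxis patients = 209/3575 = 0.05846
risk difference = 0.03537 − 0.05846 = -0.023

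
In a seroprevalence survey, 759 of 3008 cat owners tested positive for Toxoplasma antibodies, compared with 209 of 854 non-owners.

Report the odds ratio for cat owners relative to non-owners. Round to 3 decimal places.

1.042

odds, cat owners = 759/2249 = 0.3375
odds, non-owners = 209/645 = 0.3240
OR = 0.3375 / 0.3240 = 1.042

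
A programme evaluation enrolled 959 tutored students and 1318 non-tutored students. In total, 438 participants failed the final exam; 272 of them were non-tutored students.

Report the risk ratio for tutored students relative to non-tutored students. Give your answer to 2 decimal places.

RR ≈ 0.84

tutored students with the outcome: 438 − 272 = 166
tutored students without the outcome: 959 − 166 = 793
non-tutored students without the outcome: 1318 − 272 = 1046
risk, tutored students = 166/959 = 0.1731
risk, non-tutored students = 272/1318 = 0.2064
RR = 0.1731 / 0.2064 = 0.84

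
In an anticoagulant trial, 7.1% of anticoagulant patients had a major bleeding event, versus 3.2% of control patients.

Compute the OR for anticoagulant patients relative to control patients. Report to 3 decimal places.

odds, anticoagulant patients = 0.07100/0.92900 = 0.07643
odds, control patients = 0.03200/0.96800 = 0.03306
OR = 0.07643 / 0.03306 = 2.312

OR: 2.312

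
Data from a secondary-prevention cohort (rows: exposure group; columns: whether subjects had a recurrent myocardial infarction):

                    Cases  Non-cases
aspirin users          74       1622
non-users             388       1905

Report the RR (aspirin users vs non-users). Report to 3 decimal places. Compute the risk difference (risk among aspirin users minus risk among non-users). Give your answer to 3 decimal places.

RR = 0.258; RD = -0.126

risk, aspirin users = 74/1696 = 0.04363
risk, non-users = 388/2293 = 0.16921
RR = 0.04363 / 0.16921 = 0.258
risk difference = 0.04363 − 0.16921 = -0.126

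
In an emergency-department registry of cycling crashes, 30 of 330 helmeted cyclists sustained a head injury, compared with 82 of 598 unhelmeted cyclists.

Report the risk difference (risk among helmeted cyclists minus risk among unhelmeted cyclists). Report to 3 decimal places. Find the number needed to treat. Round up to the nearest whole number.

RD = -0.046; NNT = 22

risk, helmeted cyclists = 30/330 = 0.0909
risk, unhelmeted cyclists = 82/598 = 0.1371
risk difference = 0.0909 − 0.1371 = -0.046
absolute risk difference = 0.046215
1 / 0.046215 = 21.638 → round up → 22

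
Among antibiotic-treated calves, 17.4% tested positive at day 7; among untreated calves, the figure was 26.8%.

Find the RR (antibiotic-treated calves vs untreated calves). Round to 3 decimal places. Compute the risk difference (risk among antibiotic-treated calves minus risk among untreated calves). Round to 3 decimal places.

RR = 0.1740 / 0.2680 = 0.649
risk difference = 0.1740 − 0.2680 = -0.094

RR = 0.649; RD = -0.094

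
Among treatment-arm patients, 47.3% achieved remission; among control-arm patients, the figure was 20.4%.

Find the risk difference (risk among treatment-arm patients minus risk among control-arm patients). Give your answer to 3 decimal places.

risk difference = 0.4730 − 0.2040 = 0.269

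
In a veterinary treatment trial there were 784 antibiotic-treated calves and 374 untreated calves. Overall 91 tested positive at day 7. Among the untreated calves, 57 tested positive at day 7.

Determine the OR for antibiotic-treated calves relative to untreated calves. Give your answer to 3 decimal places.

antibiotic-treated calves with the outcome: 91 − 57 = 34
antibiotic-treated calves without the outcome: 784 − 34 = 750
untreated calves without the outcome: 374 − 57 = 317
OR = (34 × 317) / (750 × 57) = 10778/42750 ≈ 0.252

0.252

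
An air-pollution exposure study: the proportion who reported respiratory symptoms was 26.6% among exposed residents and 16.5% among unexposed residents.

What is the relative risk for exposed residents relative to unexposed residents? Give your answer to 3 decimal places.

RR = 0.2660 / 0.1650 = 1.612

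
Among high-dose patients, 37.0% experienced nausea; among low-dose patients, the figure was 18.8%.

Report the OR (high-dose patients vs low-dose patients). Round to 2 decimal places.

odds, high-dose patients = 0.3700/0.6300 = 0.5873
odds, low-dose patients = 0.1880/0.8120 = 0.2315
OR = 0.5873 / 0.2315 = 2.54

2.54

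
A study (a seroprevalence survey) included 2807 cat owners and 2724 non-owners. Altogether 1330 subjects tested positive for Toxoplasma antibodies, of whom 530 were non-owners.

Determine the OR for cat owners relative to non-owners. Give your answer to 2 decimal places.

OR ≈ 1.65

cat owners with the outcome: 1330 − 530 = 800
cat owners without the outcome: 2807 − 800 = 2007
non-owners without the outcome: 2724 − 530 = 2194
OR = (800 × 2194) / (2007 × 530) = 1755200/1063710 ≈ 1.65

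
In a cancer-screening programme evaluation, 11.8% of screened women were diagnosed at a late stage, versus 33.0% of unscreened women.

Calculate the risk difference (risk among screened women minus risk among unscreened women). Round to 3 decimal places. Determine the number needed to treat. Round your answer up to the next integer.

RD = -0.212; NNT = 5

risk difference = 0.1180 − 0.3300 = -0.212
absolute risk difference = 0.212000
1 / 0.212000 = 4.717 → round up → 5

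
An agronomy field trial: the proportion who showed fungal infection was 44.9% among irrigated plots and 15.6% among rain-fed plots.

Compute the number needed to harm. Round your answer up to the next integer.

4

absolute risk difference = 0.293000
1 / 0.293000 = 3.413 → round up → 4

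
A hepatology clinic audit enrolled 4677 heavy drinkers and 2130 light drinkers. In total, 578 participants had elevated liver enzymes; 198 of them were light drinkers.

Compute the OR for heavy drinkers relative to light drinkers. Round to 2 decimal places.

heavy drinkers with the outcome: 578 − 198 = 380
heavy drinkers without the outcome: 4677 − 380 = 4297
light drinkers without the outcome: 2130 − 198 = 1932
OR = (380 × 1932) / (4297 × 198) = 734160/850806 ≈ 0.86

OR = 0.86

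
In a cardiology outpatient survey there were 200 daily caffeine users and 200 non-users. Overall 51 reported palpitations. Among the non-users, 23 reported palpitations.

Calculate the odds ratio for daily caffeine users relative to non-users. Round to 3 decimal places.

daily caffeine users with the outcome: 51 − 23 = 28
daily caffeine users without the outcome: 200 − 28 = 172
non-users without the outcome: 200 − 23 = 177
odds, daily caffeine users = 28/172 = 0.1628
odds, non-users = 23/177 = 0.1299
OR = 0.1628 / 0.1299 = 1.253

1.253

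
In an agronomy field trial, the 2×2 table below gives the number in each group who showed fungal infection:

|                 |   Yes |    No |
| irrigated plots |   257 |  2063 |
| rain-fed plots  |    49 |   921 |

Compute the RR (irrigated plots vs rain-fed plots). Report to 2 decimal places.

risk, irrigated plots = 257/2320 = 0.1108
risk, rain-fed plots = 49/970 = 0.0505
RR = 0.1108 / 0.0505 = 2.19

2.19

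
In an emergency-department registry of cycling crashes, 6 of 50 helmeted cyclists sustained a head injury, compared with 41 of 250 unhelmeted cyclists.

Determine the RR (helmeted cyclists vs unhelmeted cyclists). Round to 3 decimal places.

RR = 0.732

risk, helmeted cyclists = 6/50 = 0.1200
risk, unhelmeted cyclists = 41/250 = 0.1640
RR = 0.1200 / 0.1640 = 0.732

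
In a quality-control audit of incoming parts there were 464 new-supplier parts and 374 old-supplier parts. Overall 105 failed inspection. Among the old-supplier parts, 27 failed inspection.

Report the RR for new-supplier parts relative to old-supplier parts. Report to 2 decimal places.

new-supplier parts with the outcome: 105 − 27 = 78
new-supplier parts without the outcome: 464 − 78 = 386
old-supplier parts without the outcome: 374 − 27 = 347
risk, new-supplier parts = 78/464 = 0.1681
risk, old-supplier parts = 27/374 = 0.0722
RR = 0.1681 / 0.0722 = 2.33

RR ≈ 2.33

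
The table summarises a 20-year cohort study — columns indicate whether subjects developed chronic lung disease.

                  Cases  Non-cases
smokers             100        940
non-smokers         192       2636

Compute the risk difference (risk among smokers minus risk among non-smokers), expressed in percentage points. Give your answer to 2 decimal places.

risk, smokers = 100/1040 = 0.0962
risk, non-smokers = 192/2828 = 0.0679
risk difference = 0.0962 − 0.0679 = 0.0283 → 2.83 percentage points

RD: 2.83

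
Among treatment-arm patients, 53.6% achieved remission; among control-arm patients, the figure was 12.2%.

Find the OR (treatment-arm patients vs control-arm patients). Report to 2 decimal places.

odds, treatment-arm patients = 0.5360/0.4640 = 1.1552
odds, control-arm patients = 0.1220/0.8780 = 0.1390
OR = 1.1552 / 0.1390 = 8.31

OR ≈ 8.31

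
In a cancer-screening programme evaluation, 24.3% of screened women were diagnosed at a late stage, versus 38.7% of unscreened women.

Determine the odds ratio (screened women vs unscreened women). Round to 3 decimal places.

OR = 0.508

odds, screened women = 0.2430/0.7570 = 0.3210
odds, unscreened women = 0.3870/0.6130 = 0.6313
OR = 0.3210 / 0.6313 = 0.508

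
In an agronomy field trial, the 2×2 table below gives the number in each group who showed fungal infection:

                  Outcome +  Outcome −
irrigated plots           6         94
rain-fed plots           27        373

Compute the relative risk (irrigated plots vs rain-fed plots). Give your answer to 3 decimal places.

risk, irrigated plots = 6/100 = 0.0600
risk, rain-fed plots = 27/400 = 0.0675
RR = 0.0600 / 0.0675 = 0.889

RR ≈ 0.889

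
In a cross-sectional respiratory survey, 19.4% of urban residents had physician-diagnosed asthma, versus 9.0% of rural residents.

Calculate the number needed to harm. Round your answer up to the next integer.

absolute risk difference = 0.104000
1 / 0.104000 = 9.615 → round up → 10

NNH = 10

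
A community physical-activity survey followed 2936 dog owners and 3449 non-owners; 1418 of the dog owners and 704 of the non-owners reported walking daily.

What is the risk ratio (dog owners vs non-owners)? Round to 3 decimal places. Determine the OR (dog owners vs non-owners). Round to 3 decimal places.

risk, dog owners = 1418/2936 = 0.4830
risk, non-owners = 704/3449 = 0.2041
RR = 0.4830 / 0.2041 = 2.366
odds, dog owners = 1418/1518 = 0.9341
odds, non-owners = 704/2745 = 0.2565
OR = 0.9341 / 0.2565 = 3.642

RR = 2.366; OR = 3.642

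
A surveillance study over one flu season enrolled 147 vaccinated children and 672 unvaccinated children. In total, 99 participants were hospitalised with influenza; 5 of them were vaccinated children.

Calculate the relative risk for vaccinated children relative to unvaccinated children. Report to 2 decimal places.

vaccinated children without the outcome: 147 − 5 = 142
unvaccinated children with the outcome: 99 − 5 = 94
unvaccinated children without the outcome: 672 − 94 = 578
risk, vaccinated children = 5/147 = 0.03401
risk, unvaccinated children = 94/672 = 0.13988
RR = 0.03401 / 0.13988 = 0.24

RR = 0.24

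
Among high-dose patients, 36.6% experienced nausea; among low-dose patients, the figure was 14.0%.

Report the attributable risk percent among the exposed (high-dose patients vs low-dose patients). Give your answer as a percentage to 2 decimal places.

AR% = (0.3660 − 0.1400) / 0.3660 = 0.6175 → 61.75%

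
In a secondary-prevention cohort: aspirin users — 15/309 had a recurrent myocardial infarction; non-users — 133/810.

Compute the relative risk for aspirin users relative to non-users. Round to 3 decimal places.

risk, aspirin users = 15/309 = 0.04854
risk, non-users = 133/810 = 0.16420
RR = 0.04854 / 0.16420 = 0.296

0.296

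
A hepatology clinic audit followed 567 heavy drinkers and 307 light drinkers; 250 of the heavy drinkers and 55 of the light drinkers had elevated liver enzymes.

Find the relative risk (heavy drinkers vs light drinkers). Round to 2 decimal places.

risk, heavy drinkers = 250/567 = 0.4409
risk, light drinkers = 55/307 = 0.1792
RR = 0.4409 / 0.1792 = 2.46

2.46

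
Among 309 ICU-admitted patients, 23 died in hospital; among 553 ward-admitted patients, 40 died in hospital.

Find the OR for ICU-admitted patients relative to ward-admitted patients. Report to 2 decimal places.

1.03

odds, ICU-admitted patients = 23/286 = 0.0804
odds, ward-admitted patients = 40/513 = 0.0780
OR = 0.0804 / 0.0780 = 1.03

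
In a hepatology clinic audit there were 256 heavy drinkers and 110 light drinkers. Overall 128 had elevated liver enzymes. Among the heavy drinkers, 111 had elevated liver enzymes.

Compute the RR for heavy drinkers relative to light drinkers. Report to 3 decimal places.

RR: 2.806

heavy drinkers without the outcome: 256 − 111 = 145
light drinkers with the outcome: 128 − 111 = 17
light drinkers without the outcome: 110 − 17 = 93
risk, heavy drinkers = 111/256 = 0.4336
risk, light drinkers = 17/110 = 0.1545
RR = 0.4336 / 0.1545 = 2.806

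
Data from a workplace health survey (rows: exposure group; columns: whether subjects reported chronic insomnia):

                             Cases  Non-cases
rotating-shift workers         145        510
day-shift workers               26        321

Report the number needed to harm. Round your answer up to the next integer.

risk, rotating-shift workers = 145/655 = 0.221374
risk, day-shift workers = 26/347 = 0.074928
absolute risk difference = 0.146446
1 / 0.146446 = 6.828 → round up → 7

NNH = 7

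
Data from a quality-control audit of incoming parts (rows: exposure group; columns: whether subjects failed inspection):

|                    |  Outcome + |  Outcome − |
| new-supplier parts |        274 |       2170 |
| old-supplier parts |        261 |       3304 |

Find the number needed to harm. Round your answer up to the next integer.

risk, new-supplier parts = 274/2444 = 0.112111
risk, old-supplier parts = 261/3565 = 0.073212
absolute risk difference = 0.038900
1 / 0.038900 = 25.707 → round up → 26

NNH = 26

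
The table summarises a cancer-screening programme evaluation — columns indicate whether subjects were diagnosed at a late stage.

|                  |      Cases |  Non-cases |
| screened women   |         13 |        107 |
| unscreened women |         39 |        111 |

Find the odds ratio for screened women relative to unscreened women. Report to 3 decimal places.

odds, screened women = 13/107 = 0.1215
odds, unscreened women = 39/111 = 0.3514
OR = 0.1215 / 0.3514 = 0.346

OR = 0.346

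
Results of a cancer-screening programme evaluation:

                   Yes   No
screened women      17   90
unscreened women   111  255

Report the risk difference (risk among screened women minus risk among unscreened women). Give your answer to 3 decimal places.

risk, screened women = 17/107 = 0.1589
risk, unscreened women = 111/366 = 0.3033
risk difference = 0.1589 − 0.3033 = -0.144

RD = -0.144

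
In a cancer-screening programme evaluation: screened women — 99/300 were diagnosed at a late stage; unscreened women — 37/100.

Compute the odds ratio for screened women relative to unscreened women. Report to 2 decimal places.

OR ≈ 0.84

odds, screened women = 99/201 = 0.4925
odds, unscreened women = 37/63 = 0.5873
OR = 0.4925 / 0.5873 = 0.84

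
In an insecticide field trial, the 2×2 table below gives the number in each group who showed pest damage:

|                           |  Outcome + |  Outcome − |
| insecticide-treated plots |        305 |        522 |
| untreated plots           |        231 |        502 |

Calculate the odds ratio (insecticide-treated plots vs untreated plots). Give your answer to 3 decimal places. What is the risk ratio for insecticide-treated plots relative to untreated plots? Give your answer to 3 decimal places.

odds, insecticide-treated plots = 305/522 = 0.5843
odds, untreated plots = 231/502 = 0.4602
OR = 0.5843 / 0.4602 = 1.270
risk, insecticide-treated plots = 305/827 = 0.3688
risk, untreated plots = 231/733 = 0.3151
RR = 0.3688 / 0.3151 = 1.170

OR = 1.270; RR = 1.170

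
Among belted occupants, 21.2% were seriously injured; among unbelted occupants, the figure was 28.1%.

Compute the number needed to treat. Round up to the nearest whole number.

absolute risk difference = 0.069000
1 / 0.069000 = 14.493 → round up → 15

NNT: 15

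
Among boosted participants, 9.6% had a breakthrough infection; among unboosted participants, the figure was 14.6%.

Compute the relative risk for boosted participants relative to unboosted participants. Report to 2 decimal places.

RR = 0.0960 / 0.1460 = 0.66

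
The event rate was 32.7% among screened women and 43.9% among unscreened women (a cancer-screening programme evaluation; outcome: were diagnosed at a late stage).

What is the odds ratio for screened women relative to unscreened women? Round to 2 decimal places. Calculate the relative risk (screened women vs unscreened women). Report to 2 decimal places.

OR = 0.62; RR = 0.74

odds, screened women = 0.3270/0.6730 = 0.4859
odds, unscreened women = 0.4390/0.5610 = 0.7825
OR = 0.4859 / 0.7825 = 0.62
RR = 0.3270 / 0.4390 = 0.74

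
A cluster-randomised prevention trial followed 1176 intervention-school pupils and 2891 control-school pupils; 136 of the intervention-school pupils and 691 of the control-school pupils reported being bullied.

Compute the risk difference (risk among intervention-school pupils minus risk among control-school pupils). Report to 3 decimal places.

risk, intervention-school pupils = 136/1176 = 0.1156
risk, control-school pupils = 691/2891 = 0.2390
risk difference = 0.1156 − 0.2390 = -0.123

RD: -0.123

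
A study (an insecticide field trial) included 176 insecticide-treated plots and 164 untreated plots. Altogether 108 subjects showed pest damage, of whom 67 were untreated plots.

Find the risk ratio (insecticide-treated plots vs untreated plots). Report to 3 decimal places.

insecticide-treated plots with the outcome: 108 − 67 = 41
insecticide-treated plots without the outcome: 176 − 41 = 135
untreated plots without the outcome: 164 − 67 = 97
risk, insecticide-treated plots = 41/176 = 0.2330
risk, untreated plots = 67/164 = 0.4085
RR = 0.2330 / 0.4085 = 0.570

0.570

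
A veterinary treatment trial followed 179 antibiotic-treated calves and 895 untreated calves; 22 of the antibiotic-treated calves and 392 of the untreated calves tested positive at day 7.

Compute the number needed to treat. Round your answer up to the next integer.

risk, antibiotic-treated calves = 22/179 = 0.122905
risk, untreated calves = 392/895 = 0.437989
absolute risk difference = 0.315084
1 / 0.315084 = 3.174 → round up → 4

4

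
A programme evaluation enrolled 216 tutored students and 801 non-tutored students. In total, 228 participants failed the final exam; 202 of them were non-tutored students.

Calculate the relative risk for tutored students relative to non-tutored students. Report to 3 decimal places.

tutored students with the outcome: 228 − 202 = 26
tutored students without the outcome: 216 − 26 = 190
non-tutored students without the outcome: 801 − 202 = 599
risk, tutored students = 26/216 = 0.1204
risk, non-tutored students = 202/801 = 0.2522
RR = 0.1204 / 0.2522 = 0.477

0.477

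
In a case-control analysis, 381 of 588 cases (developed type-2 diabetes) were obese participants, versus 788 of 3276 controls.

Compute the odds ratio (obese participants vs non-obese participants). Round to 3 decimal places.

odds, obese participants = 381/788 = 0.4835
odds, non-obese participants = 207/2488 = 0.0832
OR = 0.4835 / 0.0832 = 5.811

5.811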